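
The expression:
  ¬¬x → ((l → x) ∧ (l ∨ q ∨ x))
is always true.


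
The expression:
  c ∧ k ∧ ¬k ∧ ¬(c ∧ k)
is never true.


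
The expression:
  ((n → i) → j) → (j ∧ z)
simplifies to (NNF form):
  (i ∧ ¬j) ∨ (j ∧ z) ∨ (¬j ∧ ¬n)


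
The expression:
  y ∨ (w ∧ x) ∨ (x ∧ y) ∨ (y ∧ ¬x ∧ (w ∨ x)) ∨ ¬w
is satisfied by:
  {y: True, x: True, w: False}
  {y: True, x: False, w: False}
  {x: True, y: False, w: False}
  {y: False, x: False, w: False}
  {w: True, y: True, x: True}
  {w: True, y: True, x: False}
  {w: True, x: True, y: False}


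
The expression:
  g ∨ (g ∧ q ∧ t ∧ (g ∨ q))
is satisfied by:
  {g: True}


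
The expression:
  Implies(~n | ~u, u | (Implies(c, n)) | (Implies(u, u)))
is always true.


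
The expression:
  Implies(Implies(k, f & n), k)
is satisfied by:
  {k: True}


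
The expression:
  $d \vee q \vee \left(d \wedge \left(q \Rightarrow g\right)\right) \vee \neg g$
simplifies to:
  $d \vee q \vee \neg g$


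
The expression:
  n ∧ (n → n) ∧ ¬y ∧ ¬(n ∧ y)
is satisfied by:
  {n: True, y: False}


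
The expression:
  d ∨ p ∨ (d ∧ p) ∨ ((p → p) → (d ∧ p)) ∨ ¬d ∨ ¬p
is always true.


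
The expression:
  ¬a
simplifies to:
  ¬a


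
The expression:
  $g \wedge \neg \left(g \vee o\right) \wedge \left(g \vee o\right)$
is never true.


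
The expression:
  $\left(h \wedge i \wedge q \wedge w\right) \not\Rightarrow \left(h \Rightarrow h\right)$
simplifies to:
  $\text{False}$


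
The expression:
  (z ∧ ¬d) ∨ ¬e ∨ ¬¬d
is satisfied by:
  {d: True, z: True, e: False}
  {d: True, e: False, z: False}
  {z: True, e: False, d: False}
  {z: False, e: False, d: False}
  {d: True, z: True, e: True}
  {d: True, e: True, z: False}
  {z: True, e: True, d: False}


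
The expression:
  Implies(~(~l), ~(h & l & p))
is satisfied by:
  {l: False, p: False, h: False}
  {h: True, l: False, p: False}
  {p: True, l: False, h: False}
  {h: True, p: True, l: False}
  {l: True, h: False, p: False}
  {h: True, l: True, p: False}
  {p: True, l: True, h: False}


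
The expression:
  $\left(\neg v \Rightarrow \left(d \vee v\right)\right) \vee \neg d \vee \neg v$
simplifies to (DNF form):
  $\text{True}$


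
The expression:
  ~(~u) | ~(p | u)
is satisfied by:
  {u: True, p: False}
  {p: False, u: False}
  {p: True, u: True}


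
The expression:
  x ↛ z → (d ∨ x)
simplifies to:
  True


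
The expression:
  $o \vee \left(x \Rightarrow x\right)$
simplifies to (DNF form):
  $\text{True}$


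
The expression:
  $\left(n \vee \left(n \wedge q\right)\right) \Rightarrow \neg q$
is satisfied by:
  {q: False, n: False}
  {n: True, q: False}
  {q: True, n: False}


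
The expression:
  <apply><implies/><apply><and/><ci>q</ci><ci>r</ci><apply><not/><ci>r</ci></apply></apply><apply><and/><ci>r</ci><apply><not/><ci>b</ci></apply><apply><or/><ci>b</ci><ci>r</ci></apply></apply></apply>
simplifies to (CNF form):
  <true/>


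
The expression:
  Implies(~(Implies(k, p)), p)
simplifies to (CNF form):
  p | ~k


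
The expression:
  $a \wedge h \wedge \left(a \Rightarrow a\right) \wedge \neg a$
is never true.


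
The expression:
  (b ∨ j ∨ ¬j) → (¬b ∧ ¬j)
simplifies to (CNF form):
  ¬b ∧ ¬j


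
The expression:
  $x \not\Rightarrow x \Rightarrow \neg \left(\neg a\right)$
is always true.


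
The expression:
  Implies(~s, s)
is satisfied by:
  {s: True}


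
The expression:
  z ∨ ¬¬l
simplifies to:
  l ∨ z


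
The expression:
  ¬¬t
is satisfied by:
  {t: True}


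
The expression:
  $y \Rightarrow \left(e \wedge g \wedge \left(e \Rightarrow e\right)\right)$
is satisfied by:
  {e: True, g: True, y: False}
  {e: True, g: False, y: False}
  {g: True, e: False, y: False}
  {e: False, g: False, y: False}
  {y: True, e: True, g: True}


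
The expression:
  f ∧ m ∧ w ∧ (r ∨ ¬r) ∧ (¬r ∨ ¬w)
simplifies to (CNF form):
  f ∧ m ∧ w ∧ ¬r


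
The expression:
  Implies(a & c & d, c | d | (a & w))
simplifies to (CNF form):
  True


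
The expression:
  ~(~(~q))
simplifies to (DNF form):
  ~q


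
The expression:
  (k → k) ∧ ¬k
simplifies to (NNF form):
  ¬k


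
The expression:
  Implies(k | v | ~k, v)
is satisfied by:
  {v: True}


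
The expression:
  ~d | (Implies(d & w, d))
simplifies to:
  True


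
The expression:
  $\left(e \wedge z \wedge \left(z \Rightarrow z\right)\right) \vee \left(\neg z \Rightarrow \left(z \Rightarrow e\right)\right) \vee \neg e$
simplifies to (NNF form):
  $\text{True}$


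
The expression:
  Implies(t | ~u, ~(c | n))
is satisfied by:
  {u: True, c: False, t: False, n: False}
  {n: False, c: False, u: False, t: False}
  {n: True, u: True, c: False, t: False}
  {t: True, u: True, n: False, c: False}
  {t: True, n: False, c: False, u: False}
  {u: True, c: True, t: False, n: False}
  {n: True, u: True, c: True, t: False}


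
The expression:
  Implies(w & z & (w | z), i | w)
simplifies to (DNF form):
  True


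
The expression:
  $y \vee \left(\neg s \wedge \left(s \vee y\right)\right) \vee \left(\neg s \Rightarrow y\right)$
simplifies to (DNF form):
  $s \vee y$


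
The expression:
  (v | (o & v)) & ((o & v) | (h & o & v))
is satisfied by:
  {o: True, v: True}


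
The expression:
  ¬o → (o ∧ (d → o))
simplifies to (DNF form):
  o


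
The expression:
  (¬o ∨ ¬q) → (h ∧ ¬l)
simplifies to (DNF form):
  (h ∧ ¬l) ∨ (o ∧ q) ∨ (h ∧ o ∧ q) ∨ (h ∧ o ∧ ¬l) ∨ (h ∧ q ∧ ¬l) ∨ (o ∧ q ∧ ¬l) ∨ (h ∧ o ∧ q ∧ ¬l)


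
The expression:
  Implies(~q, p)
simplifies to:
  p | q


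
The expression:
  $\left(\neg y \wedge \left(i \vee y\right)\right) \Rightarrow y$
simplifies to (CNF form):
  $y \vee \neg i$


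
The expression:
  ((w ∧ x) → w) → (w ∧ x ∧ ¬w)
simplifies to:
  False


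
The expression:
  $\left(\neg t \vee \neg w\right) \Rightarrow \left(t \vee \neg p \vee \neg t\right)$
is always true.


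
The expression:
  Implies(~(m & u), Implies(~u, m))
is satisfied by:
  {m: True, u: True}
  {m: True, u: False}
  {u: True, m: False}


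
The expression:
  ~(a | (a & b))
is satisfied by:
  {a: False}


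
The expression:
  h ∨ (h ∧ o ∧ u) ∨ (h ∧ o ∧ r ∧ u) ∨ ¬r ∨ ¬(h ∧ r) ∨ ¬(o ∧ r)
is always true.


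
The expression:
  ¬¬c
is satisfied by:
  {c: True}


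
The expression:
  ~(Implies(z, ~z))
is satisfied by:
  {z: True}


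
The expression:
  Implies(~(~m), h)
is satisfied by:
  {h: True, m: False}
  {m: False, h: False}
  {m: True, h: True}


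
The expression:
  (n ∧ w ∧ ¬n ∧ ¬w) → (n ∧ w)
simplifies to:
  True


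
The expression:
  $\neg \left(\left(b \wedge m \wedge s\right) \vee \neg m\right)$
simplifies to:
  $m \wedge \left(\neg b \vee \neg s\right)$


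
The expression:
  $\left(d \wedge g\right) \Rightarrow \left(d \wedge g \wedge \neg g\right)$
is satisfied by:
  {g: False, d: False}
  {d: True, g: False}
  {g: True, d: False}


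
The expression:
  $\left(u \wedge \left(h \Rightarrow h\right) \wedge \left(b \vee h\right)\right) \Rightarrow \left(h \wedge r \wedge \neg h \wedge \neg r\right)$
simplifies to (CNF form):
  $\left(\neg b \vee \neg u\right) \wedge \left(\neg h \vee \neg u\right)$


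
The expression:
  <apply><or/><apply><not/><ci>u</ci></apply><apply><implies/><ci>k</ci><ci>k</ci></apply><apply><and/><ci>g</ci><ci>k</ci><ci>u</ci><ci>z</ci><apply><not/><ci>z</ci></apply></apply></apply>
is always true.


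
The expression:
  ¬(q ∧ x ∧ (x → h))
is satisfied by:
  {h: False, q: False, x: False}
  {x: True, h: False, q: False}
  {q: True, h: False, x: False}
  {x: True, q: True, h: False}
  {h: True, x: False, q: False}
  {x: True, h: True, q: False}
  {q: True, h: True, x: False}


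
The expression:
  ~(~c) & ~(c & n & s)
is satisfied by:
  {c: True, s: False, n: False}
  {c: True, n: True, s: False}
  {c: True, s: True, n: False}


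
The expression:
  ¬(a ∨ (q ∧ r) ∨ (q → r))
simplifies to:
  q ∧ ¬a ∧ ¬r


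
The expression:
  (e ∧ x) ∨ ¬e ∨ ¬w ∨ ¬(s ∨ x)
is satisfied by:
  {x: True, s: False, e: False, w: False}
  {x: False, s: False, e: False, w: False}
  {w: True, x: True, s: False, e: False}
  {w: True, x: False, s: False, e: False}
  {x: True, e: True, w: False, s: False}
  {e: True, w: False, s: False, x: False}
  {w: True, e: True, x: True, s: False}
  {w: True, e: True, x: False, s: False}
  {x: True, s: True, w: False, e: False}
  {s: True, w: False, e: False, x: False}
  {x: True, w: True, s: True, e: False}
  {w: True, s: True, x: False, e: False}
  {x: True, e: True, s: True, w: False}
  {e: True, s: True, w: False, x: False}
  {w: True, e: True, s: True, x: True}


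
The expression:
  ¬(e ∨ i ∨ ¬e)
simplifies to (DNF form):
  False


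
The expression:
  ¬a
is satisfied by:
  {a: False}


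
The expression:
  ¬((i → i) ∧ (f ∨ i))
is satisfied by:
  {i: False, f: False}


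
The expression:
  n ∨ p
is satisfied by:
  {n: True, p: True}
  {n: True, p: False}
  {p: True, n: False}


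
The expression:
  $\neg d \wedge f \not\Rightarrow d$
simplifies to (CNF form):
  $f \wedge \neg d$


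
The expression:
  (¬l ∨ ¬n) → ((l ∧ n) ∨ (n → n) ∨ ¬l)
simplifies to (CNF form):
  True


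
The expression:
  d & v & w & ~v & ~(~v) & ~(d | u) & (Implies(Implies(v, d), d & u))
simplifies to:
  False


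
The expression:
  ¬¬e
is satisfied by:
  {e: True}


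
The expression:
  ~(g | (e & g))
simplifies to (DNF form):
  ~g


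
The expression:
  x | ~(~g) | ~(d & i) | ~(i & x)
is always true.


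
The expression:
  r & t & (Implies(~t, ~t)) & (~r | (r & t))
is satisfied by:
  {t: True, r: True}


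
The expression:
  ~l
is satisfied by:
  {l: False}


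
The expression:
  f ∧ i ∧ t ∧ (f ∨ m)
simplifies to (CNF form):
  f ∧ i ∧ t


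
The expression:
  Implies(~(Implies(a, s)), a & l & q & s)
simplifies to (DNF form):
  s | ~a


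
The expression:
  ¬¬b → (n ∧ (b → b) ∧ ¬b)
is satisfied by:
  {b: False}


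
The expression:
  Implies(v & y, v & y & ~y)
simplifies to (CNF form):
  ~v | ~y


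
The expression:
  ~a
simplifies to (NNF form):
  ~a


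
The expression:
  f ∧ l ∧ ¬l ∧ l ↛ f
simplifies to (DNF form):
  False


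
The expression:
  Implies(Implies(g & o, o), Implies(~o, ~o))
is always true.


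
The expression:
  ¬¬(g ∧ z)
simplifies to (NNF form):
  g ∧ z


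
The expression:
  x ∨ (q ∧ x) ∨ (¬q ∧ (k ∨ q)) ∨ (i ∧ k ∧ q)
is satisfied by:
  {i: True, x: True, k: True, q: False}
  {x: True, k: True, q: False, i: False}
  {i: True, x: True, k: True, q: True}
  {x: True, k: True, q: True, i: False}
  {x: True, i: True, q: False, k: False}
  {x: True, q: False, k: False, i: False}
  {x: True, i: True, q: True, k: False}
  {x: True, q: True, k: False, i: False}
  {i: True, k: True, q: False, x: False}
  {k: True, i: False, q: False, x: False}
  {i: True, k: True, q: True, x: False}


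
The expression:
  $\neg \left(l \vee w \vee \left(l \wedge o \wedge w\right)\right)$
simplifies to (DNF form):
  $\neg l \wedge \neg w$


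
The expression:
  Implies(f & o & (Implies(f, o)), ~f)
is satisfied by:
  {o: False, f: False}
  {f: True, o: False}
  {o: True, f: False}


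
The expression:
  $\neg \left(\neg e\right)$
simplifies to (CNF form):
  $e$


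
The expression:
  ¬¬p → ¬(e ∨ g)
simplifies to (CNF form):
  (¬e ∨ ¬p) ∧ (¬g ∨ ¬p)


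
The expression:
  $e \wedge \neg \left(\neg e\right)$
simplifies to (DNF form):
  $e$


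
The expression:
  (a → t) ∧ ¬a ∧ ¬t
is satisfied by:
  {t: False, a: False}


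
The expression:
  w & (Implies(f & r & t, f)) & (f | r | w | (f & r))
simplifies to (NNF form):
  w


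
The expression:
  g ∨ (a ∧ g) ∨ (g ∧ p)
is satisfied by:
  {g: True}


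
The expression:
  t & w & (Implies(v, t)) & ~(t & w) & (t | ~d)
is never true.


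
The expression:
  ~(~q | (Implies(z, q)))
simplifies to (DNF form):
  False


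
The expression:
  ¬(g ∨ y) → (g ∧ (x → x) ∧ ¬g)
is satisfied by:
  {y: True, g: True}
  {y: True, g: False}
  {g: True, y: False}


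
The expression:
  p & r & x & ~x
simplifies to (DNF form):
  False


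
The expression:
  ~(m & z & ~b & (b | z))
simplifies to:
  b | ~m | ~z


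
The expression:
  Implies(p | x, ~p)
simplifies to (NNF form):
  ~p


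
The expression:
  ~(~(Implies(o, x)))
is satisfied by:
  {x: True, o: False}
  {o: False, x: False}
  {o: True, x: True}


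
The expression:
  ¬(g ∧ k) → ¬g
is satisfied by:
  {k: True, g: False}
  {g: False, k: False}
  {g: True, k: True}


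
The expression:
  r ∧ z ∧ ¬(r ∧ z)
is never true.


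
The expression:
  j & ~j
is never true.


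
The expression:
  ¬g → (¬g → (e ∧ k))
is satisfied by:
  {k: True, g: True, e: True}
  {k: True, g: True, e: False}
  {g: True, e: True, k: False}
  {g: True, e: False, k: False}
  {k: True, e: True, g: False}


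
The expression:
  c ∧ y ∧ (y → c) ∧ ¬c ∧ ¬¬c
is never true.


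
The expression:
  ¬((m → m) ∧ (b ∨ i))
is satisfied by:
  {i: False, b: False}


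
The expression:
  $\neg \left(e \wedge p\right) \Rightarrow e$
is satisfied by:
  {e: True}


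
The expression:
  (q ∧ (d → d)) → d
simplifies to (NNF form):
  d ∨ ¬q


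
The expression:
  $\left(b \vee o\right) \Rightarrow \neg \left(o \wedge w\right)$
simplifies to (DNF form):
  $\neg o \vee \neg w$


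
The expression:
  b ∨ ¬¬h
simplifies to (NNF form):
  b ∨ h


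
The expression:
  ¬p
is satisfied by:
  {p: False}


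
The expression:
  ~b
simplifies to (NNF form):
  ~b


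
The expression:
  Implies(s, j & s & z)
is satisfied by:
  {j: True, z: True, s: False}
  {j: True, z: False, s: False}
  {z: True, j: False, s: False}
  {j: False, z: False, s: False}
  {j: True, s: True, z: True}


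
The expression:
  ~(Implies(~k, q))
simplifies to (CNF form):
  ~k & ~q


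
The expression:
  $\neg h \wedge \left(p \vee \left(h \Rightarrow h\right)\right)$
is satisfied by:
  {h: False}


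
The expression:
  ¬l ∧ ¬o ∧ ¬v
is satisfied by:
  {v: False, o: False, l: False}


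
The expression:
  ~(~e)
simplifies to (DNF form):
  e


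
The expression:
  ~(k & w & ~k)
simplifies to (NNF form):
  True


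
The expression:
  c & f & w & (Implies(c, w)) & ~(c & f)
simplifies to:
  False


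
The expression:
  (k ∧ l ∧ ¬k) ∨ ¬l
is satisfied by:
  {l: False}


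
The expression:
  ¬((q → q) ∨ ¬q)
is never true.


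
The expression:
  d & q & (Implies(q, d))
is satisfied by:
  {d: True, q: True}


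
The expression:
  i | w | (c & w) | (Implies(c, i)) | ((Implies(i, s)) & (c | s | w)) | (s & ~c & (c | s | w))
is always true.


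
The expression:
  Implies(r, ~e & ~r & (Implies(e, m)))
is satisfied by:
  {r: False}


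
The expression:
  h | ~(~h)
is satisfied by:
  {h: True}


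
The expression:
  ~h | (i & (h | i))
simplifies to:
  i | ~h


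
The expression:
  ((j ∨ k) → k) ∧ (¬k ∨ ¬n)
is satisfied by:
  {n: False, k: False, j: False}
  {k: True, n: False, j: False}
  {j: True, k: True, n: False}
  {n: True, k: False, j: False}


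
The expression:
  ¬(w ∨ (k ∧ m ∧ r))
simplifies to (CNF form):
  ¬w ∧ (¬k ∨ ¬m ∨ ¬r)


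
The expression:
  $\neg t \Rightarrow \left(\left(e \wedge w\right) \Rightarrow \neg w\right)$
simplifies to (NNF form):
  $t \vee \neg e \vee \neg w$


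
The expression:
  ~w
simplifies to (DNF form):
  ~w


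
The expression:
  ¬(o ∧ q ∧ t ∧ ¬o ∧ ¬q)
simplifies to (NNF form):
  True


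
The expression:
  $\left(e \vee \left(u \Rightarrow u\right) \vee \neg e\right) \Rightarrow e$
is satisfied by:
  {e: True}


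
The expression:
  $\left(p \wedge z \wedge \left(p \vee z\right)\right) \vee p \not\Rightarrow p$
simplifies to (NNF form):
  $p \wedge z$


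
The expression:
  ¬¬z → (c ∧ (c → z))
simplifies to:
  c ∨ ¬z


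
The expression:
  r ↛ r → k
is always true.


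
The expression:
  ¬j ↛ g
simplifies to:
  ¬g ∧ ¬j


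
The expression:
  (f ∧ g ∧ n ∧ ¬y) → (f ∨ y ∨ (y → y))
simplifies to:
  True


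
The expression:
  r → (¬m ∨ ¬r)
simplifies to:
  ¬m ∨ ¬r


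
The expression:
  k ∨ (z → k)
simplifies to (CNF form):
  k ∨ ¬z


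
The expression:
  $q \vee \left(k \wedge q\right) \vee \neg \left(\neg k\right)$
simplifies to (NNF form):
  $k \vee q$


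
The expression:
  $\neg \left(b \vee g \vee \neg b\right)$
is never true.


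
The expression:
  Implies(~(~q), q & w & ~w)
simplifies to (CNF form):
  ~q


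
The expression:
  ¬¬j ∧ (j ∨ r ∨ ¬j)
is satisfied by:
  {j: True}


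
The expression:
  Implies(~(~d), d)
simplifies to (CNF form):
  True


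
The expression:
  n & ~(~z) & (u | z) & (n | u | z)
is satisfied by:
  {z: True, n: True}


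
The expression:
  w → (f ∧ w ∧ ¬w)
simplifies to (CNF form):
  ¬w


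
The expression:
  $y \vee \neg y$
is always true.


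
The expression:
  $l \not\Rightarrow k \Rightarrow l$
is always true.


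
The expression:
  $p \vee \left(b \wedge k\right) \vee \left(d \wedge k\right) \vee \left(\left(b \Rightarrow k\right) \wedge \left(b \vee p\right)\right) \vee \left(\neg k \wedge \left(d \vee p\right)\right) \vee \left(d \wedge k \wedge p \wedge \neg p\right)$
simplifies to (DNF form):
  $d \vee p \vee \left(b \wedge k\right)$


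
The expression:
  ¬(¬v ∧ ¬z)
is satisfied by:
  {z: True, v: True}
  {z: True, v: False}
  {v: True, z: False}


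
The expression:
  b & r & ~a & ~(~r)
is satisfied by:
  {b: True, r: True, a: False}


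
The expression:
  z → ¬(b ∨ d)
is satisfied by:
  {d: False, z: False, b: False}
  {b: True, d: False, z: False}
  {d: True, b: False, z: False}
  {b: True, d: True, z: False}
  {z: True, b: False, d: False}


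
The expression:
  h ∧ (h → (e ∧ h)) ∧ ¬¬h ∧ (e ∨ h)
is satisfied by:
  {h: True, e: True}


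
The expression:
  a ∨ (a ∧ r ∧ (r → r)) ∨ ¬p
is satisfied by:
  {a: True, p: False}
  {p: False, a: False}
  {p: True, a: True}


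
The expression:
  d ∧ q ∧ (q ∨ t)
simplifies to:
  d ∧ q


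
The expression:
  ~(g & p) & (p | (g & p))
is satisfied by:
  {p: True, g: False}


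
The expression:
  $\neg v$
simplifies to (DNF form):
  $\neg v$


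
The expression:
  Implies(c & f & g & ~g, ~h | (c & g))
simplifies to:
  True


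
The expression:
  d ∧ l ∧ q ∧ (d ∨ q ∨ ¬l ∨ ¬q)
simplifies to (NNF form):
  d ∧ l ∧ q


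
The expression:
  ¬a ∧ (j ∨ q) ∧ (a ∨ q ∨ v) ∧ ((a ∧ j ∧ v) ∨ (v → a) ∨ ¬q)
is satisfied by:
  {q: True, j: True, a: False, v: False}
  {q: True, j: False, a: False, v: False}
  {v: True, j: True, a: False, q: False}


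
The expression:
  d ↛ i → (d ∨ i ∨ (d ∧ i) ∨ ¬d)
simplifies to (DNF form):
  True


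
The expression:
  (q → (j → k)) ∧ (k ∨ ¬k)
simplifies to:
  k ∨ ¬j ∨ ¬q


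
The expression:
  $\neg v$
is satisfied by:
  {v: False}


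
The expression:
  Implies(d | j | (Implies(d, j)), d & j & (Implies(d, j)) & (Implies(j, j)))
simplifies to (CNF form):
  d & j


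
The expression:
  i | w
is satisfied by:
  {i: True, w: True}
  {i: True, w: False}
  {w: True, i: False}


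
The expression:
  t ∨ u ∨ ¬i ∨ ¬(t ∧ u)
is always true.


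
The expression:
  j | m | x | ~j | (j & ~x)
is always true.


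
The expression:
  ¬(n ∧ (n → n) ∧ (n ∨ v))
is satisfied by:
  {n: False}


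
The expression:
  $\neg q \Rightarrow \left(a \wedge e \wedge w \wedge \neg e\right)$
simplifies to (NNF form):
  $q$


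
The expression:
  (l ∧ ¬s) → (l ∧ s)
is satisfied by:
  {s: True, l: False}
  {l: False, s: False}
  {l: True, s: True}


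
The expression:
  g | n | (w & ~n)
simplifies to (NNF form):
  g | n | w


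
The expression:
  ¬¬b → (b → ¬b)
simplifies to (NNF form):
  ¬b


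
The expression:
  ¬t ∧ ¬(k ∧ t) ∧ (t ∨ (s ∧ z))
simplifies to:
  s ∧ z ∧ ¬t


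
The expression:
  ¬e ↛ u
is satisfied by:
  {u: True, e: False}
  {e: False, u: False}
  {e: True, u: True}


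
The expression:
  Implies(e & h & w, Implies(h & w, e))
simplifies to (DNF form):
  True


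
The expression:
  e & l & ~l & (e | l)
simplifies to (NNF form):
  False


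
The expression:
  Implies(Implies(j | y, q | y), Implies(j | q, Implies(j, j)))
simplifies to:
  True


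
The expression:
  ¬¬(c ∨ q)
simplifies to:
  c ∨ q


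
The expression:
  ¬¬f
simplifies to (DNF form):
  f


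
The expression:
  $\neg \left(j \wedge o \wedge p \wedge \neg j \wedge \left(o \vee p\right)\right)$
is always true.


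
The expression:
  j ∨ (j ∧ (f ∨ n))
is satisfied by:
  {j: True}


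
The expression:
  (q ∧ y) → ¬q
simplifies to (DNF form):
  ¬q ∨ ¬y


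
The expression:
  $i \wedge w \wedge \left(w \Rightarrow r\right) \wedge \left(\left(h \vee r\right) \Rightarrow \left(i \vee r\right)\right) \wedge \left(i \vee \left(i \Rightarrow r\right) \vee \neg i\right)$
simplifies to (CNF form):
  $i \wedge r \wedge w$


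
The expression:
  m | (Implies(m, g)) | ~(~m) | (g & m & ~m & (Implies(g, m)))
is always true.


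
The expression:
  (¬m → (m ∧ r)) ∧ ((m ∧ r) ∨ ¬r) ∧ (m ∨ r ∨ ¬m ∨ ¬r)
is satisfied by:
  {m: True}


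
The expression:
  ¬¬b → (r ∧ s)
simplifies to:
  (r ∧ s) ∨ ¬b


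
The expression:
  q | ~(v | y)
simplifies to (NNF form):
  q | (~v & ~y)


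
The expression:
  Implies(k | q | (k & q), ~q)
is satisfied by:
  {q: False}


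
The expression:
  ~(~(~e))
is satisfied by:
  {e: False}


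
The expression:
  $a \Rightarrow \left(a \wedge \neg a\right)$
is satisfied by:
  {a: False}


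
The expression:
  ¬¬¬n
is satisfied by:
  {n: False}


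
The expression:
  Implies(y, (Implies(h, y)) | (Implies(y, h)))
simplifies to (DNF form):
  True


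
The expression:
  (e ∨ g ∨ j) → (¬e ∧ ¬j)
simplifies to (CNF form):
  ¬e ∧ ¬j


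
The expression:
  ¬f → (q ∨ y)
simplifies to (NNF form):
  f ∨ q ∨ y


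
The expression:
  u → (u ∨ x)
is always true.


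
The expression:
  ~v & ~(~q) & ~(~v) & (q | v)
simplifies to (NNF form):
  False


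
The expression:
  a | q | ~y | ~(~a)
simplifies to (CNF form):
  a | q | ~y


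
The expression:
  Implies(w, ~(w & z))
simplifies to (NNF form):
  ~w | ~z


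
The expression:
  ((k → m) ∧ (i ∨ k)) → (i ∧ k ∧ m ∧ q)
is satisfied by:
  {q: True, k: True, m: False, i: False}
  {k: True, q: False, m: False, i: False}
  {i: True, q: True, k: True, m: False}
  {i: True, k: True, q: False, m: False}
  {i: True, m: True, k: True, q: True}
  {q: True, i: False, k: False, m: False}
  {i: False, k: False, m: False, q: False}
  {q: True, m: True, i: False, k: False}
  {m: True, i: False, k: False, q: False}


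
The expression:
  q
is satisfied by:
  {q: True}


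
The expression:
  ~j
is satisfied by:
  {j: False}


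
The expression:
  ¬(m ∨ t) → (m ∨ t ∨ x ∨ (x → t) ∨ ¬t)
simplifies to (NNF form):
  True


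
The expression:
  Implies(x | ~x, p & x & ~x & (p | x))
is never true.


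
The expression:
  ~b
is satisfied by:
  {b: False}


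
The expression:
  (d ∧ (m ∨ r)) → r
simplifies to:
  r ∨ ¬d ∨ ¬m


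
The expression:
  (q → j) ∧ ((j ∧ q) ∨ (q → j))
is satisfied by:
  {j: True, q: False}
  {q: False, j: False}
  {q: True, j: True}


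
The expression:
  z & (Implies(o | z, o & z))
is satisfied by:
  {z: True, o: True}


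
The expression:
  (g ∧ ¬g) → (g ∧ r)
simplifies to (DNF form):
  True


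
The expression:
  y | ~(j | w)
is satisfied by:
  {y: True, w: False, j: False}
  {j: True, y: True, w: False}
  {y: True, w: True, j: False}
  {j: True, y: True, w: True}
  {j: False, w: False, y: False}


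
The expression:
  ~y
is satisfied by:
  {y: False}


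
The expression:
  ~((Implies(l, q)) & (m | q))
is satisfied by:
  {l: True, q: False, m: False}
  {q: False, m: False, l: False}
  {l: True, m: True, q: False}


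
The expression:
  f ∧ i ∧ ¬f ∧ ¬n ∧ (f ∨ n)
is never true.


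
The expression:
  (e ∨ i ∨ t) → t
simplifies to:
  t ∨ (¬e ∧ ¬i)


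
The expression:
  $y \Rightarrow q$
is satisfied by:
  {q: True, y: False}
  {y: False, q: False}
  {y: True, q: True}


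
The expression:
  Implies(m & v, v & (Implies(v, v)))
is always true.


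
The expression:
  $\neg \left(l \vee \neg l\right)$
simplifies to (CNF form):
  $\text{False}$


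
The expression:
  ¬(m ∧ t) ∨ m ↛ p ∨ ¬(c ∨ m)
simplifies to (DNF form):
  ¬m ∨ ¬p ∨ ¬t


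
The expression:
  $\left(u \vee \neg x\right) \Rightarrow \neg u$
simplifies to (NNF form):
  $\neg u$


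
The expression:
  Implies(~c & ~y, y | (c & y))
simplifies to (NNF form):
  c | y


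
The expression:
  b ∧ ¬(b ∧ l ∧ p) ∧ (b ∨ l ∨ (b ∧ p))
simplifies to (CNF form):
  b ∧ (¬l ∨ ¬p)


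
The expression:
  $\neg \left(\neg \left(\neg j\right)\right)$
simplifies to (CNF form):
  $\neg j$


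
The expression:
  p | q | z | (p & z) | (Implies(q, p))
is always true.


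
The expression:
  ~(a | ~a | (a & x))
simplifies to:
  False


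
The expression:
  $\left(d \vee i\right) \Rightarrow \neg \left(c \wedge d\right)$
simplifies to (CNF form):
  $\neg c \vee \neg d$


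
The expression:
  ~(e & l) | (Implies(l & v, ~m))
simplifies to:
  ~e | ~l | ~m | ~v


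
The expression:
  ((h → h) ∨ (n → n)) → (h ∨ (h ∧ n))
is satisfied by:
  {h: True}


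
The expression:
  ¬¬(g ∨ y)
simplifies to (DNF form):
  g ∨ y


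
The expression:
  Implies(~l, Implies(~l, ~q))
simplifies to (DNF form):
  l | ~q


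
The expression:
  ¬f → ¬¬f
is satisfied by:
  {f: True}


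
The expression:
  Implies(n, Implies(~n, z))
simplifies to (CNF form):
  True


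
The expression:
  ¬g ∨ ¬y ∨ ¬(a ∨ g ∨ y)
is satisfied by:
  {g: False, y: False}
  {y: True, g: False}
  {g: True, y: False}


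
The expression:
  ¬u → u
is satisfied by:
  {u: True}


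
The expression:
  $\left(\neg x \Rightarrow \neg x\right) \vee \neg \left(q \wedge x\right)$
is always true.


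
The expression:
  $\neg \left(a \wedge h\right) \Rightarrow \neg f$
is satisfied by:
  {a: True, h: True, f: False}
  {a: True, h: False, f: False}
  {h: True, a: False, f: False}
  {a: False, h: False, f: False}
  {f: True, a: True, h: True}


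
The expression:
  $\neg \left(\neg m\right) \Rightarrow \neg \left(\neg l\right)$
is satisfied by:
  {l: True, m: False}
  {m: False, l: False}
  {m: True, l: True}


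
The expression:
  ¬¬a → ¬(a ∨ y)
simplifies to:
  ¬a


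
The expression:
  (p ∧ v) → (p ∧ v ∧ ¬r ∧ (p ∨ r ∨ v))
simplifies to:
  ¬p ∨ ¬r ∨ ¬v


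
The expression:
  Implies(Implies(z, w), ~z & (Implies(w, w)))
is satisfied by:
  {w: False, z: False}
  {z: True, w: False}
  {w: True, z: False}


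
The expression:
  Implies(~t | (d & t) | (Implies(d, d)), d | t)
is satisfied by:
  {d: True, t: True}
  {d: True, t: False}
  {t: True, d: False}


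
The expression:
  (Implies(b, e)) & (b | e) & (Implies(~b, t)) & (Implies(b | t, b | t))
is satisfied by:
  {b: True, t: True, e: True}
  {b: True, e: True, t: False}
  {t: True, e: True, b: False}


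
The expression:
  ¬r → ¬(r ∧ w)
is always true.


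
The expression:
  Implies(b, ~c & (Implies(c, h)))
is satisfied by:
  {c: False, b: False}
  {b: True, c: False}
  {c: True, b: False}


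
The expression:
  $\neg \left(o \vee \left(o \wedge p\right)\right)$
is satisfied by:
  {o: False}


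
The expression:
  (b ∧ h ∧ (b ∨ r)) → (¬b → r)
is always true.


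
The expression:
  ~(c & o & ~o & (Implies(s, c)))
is always true.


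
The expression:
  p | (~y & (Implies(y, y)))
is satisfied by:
  {p: True, y: False}
  {y: False, p: False}
  {y: True, p: True}


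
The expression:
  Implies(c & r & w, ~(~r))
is always true.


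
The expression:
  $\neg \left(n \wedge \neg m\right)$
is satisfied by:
  {m: True, n: False}
  {n: False, m: False}
  {n: True, m: True}


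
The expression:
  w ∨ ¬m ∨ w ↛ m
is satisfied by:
  {w: True, m: False}
  {m: False, w: False}
  {m: True, w: True}


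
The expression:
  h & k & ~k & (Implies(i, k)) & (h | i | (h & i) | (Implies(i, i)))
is never true.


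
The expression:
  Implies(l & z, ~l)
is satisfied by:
  {l: False, z: False}
  {z: True, l: False}
  {l: True, z: False}


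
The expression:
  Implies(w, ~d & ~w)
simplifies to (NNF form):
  ~w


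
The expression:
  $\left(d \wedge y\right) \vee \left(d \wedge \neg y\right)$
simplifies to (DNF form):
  $d$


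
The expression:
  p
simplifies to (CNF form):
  p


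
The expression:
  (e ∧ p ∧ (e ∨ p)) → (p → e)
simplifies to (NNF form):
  True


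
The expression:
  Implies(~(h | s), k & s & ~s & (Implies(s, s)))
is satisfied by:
  {s: True, h: True}
  {s: True, h: False}
  {h: True, s: False}


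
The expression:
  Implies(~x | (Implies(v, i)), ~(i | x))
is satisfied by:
  {v: True, i: False, x: False}
  {v: False, i: False, x: False}
  {x: True, v: True, i: False}


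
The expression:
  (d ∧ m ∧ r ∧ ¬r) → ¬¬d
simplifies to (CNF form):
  True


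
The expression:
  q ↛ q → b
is always true.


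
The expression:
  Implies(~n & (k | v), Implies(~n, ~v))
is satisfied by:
  {n: True, v: False}
  {v: False, n: False}
  {v: True, n: True}


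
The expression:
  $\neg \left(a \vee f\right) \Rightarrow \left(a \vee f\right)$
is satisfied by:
  {a: True, f: True}
  {a: True, f: False}
  {f: True, a: False}


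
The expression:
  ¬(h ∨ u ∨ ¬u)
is never true.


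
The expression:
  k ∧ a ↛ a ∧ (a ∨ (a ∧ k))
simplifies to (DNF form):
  False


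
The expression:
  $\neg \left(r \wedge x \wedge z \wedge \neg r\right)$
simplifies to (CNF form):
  $\text{True}$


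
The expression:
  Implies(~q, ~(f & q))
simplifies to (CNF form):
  True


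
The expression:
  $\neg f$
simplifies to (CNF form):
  $\neg f$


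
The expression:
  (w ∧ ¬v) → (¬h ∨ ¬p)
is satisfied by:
  {v: True, p: False, w: False, h: False}
  {h: False, p: False, v: False, w: False}
  {h: True, v: True, p: False, w: False}
  {h: True, p: False, v: False, w: False}
  {w: True, v: True, h: False, p: False}
  {w: True, h: False, p: False, v: False}
  {w: True, h: True, v: True, p: False}
  {w: True, h: True, p: False, v: False}
  {v: True, p: True, w: False, h: False}
  {p: True, w: False, v: False, h: False}
  {h: True, p: True, v: True, w: False}
  {h: True, p: True, w: False, v: False}
  {v: True, p: True, w: True, h: False}
  {p: True, w: True, h: False, v: False}
  {h: True, p: True, w: True, v: True}


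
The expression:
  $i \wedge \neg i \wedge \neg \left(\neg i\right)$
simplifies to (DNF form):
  $\text{False}$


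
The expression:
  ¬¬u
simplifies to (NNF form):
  u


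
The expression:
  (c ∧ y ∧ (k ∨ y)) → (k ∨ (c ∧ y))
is always true.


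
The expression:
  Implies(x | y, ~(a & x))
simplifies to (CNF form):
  ~a | ~x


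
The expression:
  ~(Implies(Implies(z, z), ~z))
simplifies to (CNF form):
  z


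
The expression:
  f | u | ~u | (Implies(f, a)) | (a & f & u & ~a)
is always true.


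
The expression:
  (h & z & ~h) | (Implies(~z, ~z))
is always true.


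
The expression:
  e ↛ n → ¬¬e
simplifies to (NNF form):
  True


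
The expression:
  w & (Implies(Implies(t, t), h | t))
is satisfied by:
  {w: True, t: True, h: True}
  {w: True, t: True, h: False}
  {w: True, h: True, t: False}


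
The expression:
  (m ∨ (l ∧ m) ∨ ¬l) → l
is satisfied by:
  {l: True}


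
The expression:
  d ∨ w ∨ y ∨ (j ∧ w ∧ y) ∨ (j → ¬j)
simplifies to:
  d ∨ w ∨ y ∨ ¬j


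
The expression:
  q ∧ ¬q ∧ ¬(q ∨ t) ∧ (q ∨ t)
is never true.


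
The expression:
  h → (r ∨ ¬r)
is always true.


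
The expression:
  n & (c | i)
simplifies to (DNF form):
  (c & n) | (i & n)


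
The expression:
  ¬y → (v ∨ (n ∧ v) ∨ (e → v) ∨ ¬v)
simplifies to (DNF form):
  True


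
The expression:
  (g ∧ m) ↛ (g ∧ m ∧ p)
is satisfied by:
  {m: True, g: True, p: False}


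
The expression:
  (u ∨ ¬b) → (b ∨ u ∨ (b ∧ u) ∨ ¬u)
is always true.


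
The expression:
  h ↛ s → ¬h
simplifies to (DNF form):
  s ∨ ¬h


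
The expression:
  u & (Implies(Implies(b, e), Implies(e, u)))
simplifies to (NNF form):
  u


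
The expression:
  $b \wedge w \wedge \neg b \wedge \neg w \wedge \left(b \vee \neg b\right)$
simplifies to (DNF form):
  $\text{False}$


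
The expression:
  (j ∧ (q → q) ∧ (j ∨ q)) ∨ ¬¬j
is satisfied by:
  {j: True}


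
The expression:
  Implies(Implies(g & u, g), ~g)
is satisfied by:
  {g: False}


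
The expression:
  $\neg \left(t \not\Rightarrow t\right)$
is always true.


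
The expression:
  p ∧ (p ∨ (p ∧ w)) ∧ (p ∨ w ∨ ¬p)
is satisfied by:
  {p: True}


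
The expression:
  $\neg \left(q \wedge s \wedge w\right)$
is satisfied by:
  {s: False, q: False, w: False}
  {w: True, s: False, q: False}
  {q: True, s: False, w: False}
  {w: True, q: True, s: False}
  {s: True, w: False, q: False}
  {w: True, s: True, q: False}
  {q: True, s: True, w: False}


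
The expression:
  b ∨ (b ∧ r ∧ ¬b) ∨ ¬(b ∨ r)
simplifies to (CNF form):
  b ∨ ¬r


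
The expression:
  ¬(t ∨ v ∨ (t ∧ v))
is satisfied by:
  {v: False, t: False}


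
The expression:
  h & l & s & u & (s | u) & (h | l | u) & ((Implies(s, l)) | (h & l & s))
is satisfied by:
  {h: True, u: True, s: True, l: True}


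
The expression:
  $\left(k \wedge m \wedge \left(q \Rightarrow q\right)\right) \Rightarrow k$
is always true.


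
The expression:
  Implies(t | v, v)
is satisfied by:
  {v: True, t: False}
  {t: False, v: False}
  {t: True, v: True}


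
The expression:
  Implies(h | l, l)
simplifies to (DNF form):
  l | ~h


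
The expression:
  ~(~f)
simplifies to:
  f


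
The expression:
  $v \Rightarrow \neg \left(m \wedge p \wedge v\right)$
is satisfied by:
  {p: False, m: False, v: False}
  {v: True, p: False, m: False}
  {m: True, p: False, v: False}
  {v: True, m: True, p: False}
  {p: True, v: False, m: False}
  {v: True, p: True, m: False}
  {m: True, p: True, v: False}


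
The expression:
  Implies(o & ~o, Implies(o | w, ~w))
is always true.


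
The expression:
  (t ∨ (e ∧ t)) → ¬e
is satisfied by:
  {e: False, t: False}
  {t: True, e: False}
  {e: True, t: False}


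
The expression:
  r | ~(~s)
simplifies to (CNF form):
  r | s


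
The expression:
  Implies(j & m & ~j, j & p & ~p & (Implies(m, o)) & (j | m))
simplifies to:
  True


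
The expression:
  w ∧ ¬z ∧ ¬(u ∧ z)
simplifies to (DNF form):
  w ∧ ¬z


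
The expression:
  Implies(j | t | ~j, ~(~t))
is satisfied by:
  {t: True}


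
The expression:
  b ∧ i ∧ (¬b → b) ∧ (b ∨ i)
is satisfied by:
  {i: True, b: True}


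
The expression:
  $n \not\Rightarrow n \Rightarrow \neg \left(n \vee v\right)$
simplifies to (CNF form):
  $\text{True}$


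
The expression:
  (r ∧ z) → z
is always true.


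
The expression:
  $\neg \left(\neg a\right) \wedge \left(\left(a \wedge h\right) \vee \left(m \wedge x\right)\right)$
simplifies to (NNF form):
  $a \wedge \left(h \vee m\right) \wedge \left(h \vee x\right)$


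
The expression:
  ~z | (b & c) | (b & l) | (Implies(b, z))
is always true.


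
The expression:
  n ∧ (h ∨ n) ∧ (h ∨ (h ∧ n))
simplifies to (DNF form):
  h ∧ n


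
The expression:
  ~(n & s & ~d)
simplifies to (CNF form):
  d | ~n | ~s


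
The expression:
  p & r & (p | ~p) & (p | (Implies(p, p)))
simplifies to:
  p & r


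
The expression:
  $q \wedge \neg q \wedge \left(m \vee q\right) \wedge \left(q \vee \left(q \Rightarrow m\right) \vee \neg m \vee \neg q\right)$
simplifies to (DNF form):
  $\text{False}$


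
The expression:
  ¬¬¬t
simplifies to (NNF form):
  ¬t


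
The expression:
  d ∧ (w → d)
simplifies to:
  d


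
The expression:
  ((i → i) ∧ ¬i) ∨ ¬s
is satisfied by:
  {s: False, i: False}
  {i: True, s: False}
  {s: True, i: False}


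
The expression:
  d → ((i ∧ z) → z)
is always true.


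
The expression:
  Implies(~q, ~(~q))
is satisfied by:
  {q: True}


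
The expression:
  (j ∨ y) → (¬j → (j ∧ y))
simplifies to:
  j ∨ ¬y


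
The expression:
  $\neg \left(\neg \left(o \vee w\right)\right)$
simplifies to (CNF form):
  $o \vee w$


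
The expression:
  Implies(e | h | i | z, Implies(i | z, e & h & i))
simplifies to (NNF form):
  (e | ~i) & (h | ~i) & (i | ~z)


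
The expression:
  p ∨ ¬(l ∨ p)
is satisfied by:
  {p: True, l: False}
  {l: False, p: False}
  {l: True, p: True}


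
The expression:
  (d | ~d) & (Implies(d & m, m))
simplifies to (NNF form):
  True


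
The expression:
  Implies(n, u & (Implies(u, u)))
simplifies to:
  u | ~n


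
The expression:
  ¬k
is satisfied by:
  {k: False}


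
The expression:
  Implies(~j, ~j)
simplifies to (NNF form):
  True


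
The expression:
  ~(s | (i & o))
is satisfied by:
  {o: False, s: False, i: False}
  {i: True, o: False, s: False}
  {o: True, i: False, s: False}


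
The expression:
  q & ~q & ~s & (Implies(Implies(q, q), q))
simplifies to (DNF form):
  False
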